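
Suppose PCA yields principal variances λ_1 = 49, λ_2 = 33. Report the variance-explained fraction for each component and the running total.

Step 1 — total variance = trace(Sigma) = Σ λ_i = 49 + 33 = 82.

Step 2 — fraction explained by component i = λ_i / Σ λ:
  PC1: 49/82 = 0.5976
  PC2: 33/82 = 0.4024

Step 3 — cumulative fraction after k components = (λ_1 + ... + λ_k) / Σ λ:
  k = 1: 49/82 = 0.5976
  k = 2: (49 + 33)/82 = 82/82 = 1

Summary (fraction, with percent):

explained: PC1 0.5976 (59.76%), PC2 0.4024 (40.24%);  cumulative: 0.5976, 1


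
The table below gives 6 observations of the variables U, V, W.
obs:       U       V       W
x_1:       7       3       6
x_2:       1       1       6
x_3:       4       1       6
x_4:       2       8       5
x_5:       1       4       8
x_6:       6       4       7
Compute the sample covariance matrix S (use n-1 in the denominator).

Step 1 — column means:
  mean(U) = (7 + 1 + 4 + 2 + 1 + 6) / 6 = 21/6 = 3.5
  mean(V) = (3 + 1 + 1 + 8 + 4 + 4) / 6 = 21/6 = 3.5
  mean(W) = (6 + 6 + 6 + 5 + 8 + 7) / 6 = 38/6 = 6.3333

Step 2 — sample covariance S[i,j] = (1/(n-1)) · Σ_k (x_{k,i} - mean_i) · (x_{k,j} - mean_j), with n-1 = 5.
  S[U,U] = ((3.5)·(3.5) + (-2.5)·(-2.5) + (0.5)·(0.5) + (-1.5)·(-1.5) + (-2.5)·(-2.5) + (2.5)·(2.5)) / 5 = 33.5/5 = 6.7
  S[U,V] = ((3.5)·(-0.5) + (-2.5)·(-2.5) + (0.5)·(-2.5) + (-1.5)·(4.5) + (-2.5)·(0.5) + (2.5)·(0.5)) / 5 = -3.5/5 = -0.7
  S[U,W] = ((3.5)·(-0.3333) + (-2.5)·(-0.3333) + (0.5)·(-0.3333) + (-1.5)·(-1.3333) + (-2.5)·(1.6667) + (2.5)·(0.6667)) / 5 = -1/5 = -0.2
  S[V,V] = ((-0.5)·(-0.5) + (-2.5)·(-2.5) + (-2.5)·(-2.5) + (4.5)·(4.5) + (0.5)·(0.5) + (0.5)·(0.5)) / 5 = 33.5/5 = 6.7
  S[V,W] = ((-0.5)·(-0.3333) + (-2.5)·(-0.3333) + (-2.5)·(-0.3333) + (4.5)·(-1.3333) + (0.5)·(1.6667) + (0.5)·(0.6667)) / 5 = -3/5 = -0.6
  S[W,W] = ((-0.3333)·(-0.3333) + (-0.3333)·(-0.3333) + (-0.3333)·(-0.3333) + (-1.3333)·(-1.3333) + (1.6667)·(1.6667) + (0.6667)·(0.6667)) / 5 = 5.3333/5 = 1.0667

S is symmetric (S[j,i] = S[i,j]). Assembling:

S = [[6.7, -0.7, -0.2],
 [-0.7, 6.7, -0.6],
 [-0.2, -0.6, 1.0667]]


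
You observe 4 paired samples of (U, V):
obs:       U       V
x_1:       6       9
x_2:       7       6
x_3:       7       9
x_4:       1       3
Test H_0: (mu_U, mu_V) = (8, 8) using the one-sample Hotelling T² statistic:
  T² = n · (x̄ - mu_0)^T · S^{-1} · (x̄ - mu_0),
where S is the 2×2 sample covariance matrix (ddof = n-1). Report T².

Step 1 — sample mean vector:
  mean(U) = (6 + 7 + 7 + 1) / 4 = 21/4 = 5.25
  mean(V) = (9 + 6 + 9 + 3) / 4 = 27/4 = 6.75
  x̄ = (5.25, 6.75),  deviation x̄ - mu_0 = (5.25, 6.75) - (8, 8) = (-2.75, -1.25).

Step 2 — sample covariance matrix, S[i,j] = (1/(n-1)) · Σ_k (x_{k,i} - mean_i) · (x_{k,j} - mean_j), divisor n-1 = 3:
  S[U,U] = ((0.75)·(0.75) + (1.75)·(1.75) + (1.75)·(1.75) + (-4.25)·(-4.25)) / 3 = 24.75/3 = 8.25
  S[U,V] = ((0.75)·(2.25) + (1.75)·(-0.75) + (1.75)·(2.25) + (-4.25)·(-3.75)) / 3 = 20.25/3 = 6.75
  S[V,V] = ((2.25)·(2.25) + (-0.75)·(-0.75) + (2.25)·(2.25) + (-3.75)·(-3.75)) / 3 = 24.75/3 = 8.25
  S = [[8.25, 6.75],
 [6.75, 8.25]].

Step 3 — invert S. det(S) = 8.25·8.25 - (6.75)² = 22.5.
  S^{-1} = (1/det) · [[d, -b], [-b, a]] = [[0.3667, -0.3],
 [-0.3, 0.3667]].

Step 4 — quadratic form (x̄ - mu_0)^T · S^{-1} · (x̄ - mu_0):
  S^{-1} · (x̄ - mu_0) = (-0.6333, 0.3667),
  (x̄ - mu_0)^T · [...] = (-2.75)·(-0.6333) + (-1.25)·(0.3667) = 1.2833.

Step 5 — scale by n: T² = 4 · 1.2833 = 5.1333.

T² ≈ 5.1333


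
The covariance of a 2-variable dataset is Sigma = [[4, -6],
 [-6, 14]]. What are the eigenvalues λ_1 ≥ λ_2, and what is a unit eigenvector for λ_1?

Step 1 — characteristic polynomial of 2×2 Sigma:
  det(Sigma - λI) = λ² - trace · λ + det = 0.
  trace = 4 + 14 = 18, det = 4·14 - (-6)² = 20.
Step 2 — discriminant:
  Δ = trace² - 4·det = 324 - 80 = 244.
Step 3 — eigenvalues:
  λ = (trace ± √Δ)/2 = (18 ± 15.6205)/2,
  λ_1 = 16.8102,  λ_2 = 1.1898.

Step 4 — unit eigenvector for λ_1: solve (Sigma - λ_1 I)v = 0. First row:
  (4 - 16.8102)·v_x + (-6)·v_y = 0, i.e. (-12.8102)·v_x + (-6)·v_y = 0,
  so v ∝ (b, λ_1 - a) = (-6, 12.8102); multiply by -1 so the first entry is positive: u = (6, -12.8102).
  ||u|| = √((6)² + (-12.8102)²) = √(200.1025) ≈ 14.1458,
  v_1 = u/||u|| ≈ (0.4242, -0.9056) (||v_1|| = 1).

λ_1 = 16.8102,  λ_2 = 1.1898;  v_1 ≈ (0.4242, -0.9056)


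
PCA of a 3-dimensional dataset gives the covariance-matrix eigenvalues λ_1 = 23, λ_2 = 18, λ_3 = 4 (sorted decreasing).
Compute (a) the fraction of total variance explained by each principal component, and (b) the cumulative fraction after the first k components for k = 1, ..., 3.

Step 1 — total variance = trace(Sigma) = Σ λ_i = 23 + 18 + 4 = 45.

Step 2 — fraction explained by component i = λ_i / Σ λ:
  PC1: 23/45 = 0.5111
  PC2: 18/45 = 0.4
  PC3: 4/45 = 0.0889

Step 3 — cumulative fraction after k components = (λ_1 + ... + λ_k) / Σ λ:
  k = 1: 23/45 = 0.5111
  k = 2: (23 + 18)/45 = 41/45 = 0.9111
  k = 3: (23 + 18 + 4)/45 = 45/45 = 1

Summary (fraction, with percent):

explained: PC1 0.5111 (51.11%), PC2 0.4 (40%), PC3 0.0889 (8.89%);  cumulative: 0.5111, 0.9111, 1


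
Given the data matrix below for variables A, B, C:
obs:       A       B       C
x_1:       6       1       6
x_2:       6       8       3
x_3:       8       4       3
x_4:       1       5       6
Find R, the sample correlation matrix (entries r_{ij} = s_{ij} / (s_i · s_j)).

Step 1 — column means:
  mean(A) = (6 + 6 + 8 + 1) / 4 = 21/4 = 5.25
  mean(B) = (1 + 8 + 4 + 5) / 4 = 18/4 = 4.5
  mean(C) = (6 + 3 + 3 + 6) / 4 = 18/4 = 4.5

Step 2 — sample variances and covariances s[i,j] = (1/(n-1)) · Σ_k (x_{k,i} - mean_i) · (x_{k,j} - mean_j), with n-1 = 3:
  s[A,A] = ((0.75)·(0.75) + (0.75)·(0.75) + (2.75)·(2.75) + (-4.25)·(-4.25)) / 3 = 26.75/3 = 8.9167
  s[A,B] = ((0.75)·(-3.5) + (0.75)·(3.5) + (2.75)·(-0.5) + (-4.25)·(0.5)) / 3 = -3.5/3 = -1.1667
  s[A,C] = ((0.75)·(1.5) + (0.75)·(-1.5) + (2.75)·(-1.5) + (-4.25)·(1.5)) / 3 = -10.5/3 = -3.5
  s[B,B] = ((-3.5)·(-3.5) + (3.5)·(3.5) + (-0.5)·(-0.5) + (0.5)·(0.5)) / 3 = 25/3 = 8.3333
  s[B,C] = ((-3.5)·(1.5) + (3.5)·(-1.5) + (-0.5)·(-1.5) + (0.5)·(1.5)) / 3 = -9/3 = -3
  s[C,C] = ((1.5)·(1.5) + (-1.5)·(-1.5) + (-1.5)·(-1.5) + (1.5)·(1.5)) / 3 = 9/3 = 3
  Sample standard deviations s_i = √(s[i,i]):
  s(A) = √(8.9167) = 2.9861
  s(B) = √(8.3333) = 2.8868
  s(C) = √(3) = 1.7321

Step 3 — r_{ij} = s_{ij} / (s_i · s_j):
  r[A,A] = 1 (diagonal).
  r[A,B] = -1.1667 / (2.9861 · 2.8868) = -1.1667 / 8.6201 = -0.1353
  r[A,C] = -3.5 / (2.9861 · 1.7321) = -3.5 / 5.172 = -0.6767
  r[B,B] = 1 (diagonal).
  r[B,C] = -3 / (2.8868 · 1.7321) = -3 / 5 = -0.6
  r[C,C] = 1 (diagonal).

R is symmetric with unit diagonal. Assembling:

R = [[1, -0.1353, -0.6767],
 [-0.1353, 1, -0.6],
 [-0.6767, -0.6, 1]]


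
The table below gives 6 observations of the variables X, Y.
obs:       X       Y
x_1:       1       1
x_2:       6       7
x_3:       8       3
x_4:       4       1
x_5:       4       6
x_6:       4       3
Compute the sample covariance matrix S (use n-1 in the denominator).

Step 1 — column means:
  mean(X) = (1 + 6 + 8 + 4 + 4 + 4) / 6 = 27/6 = 4.5
  mean(Y) = (1 + 7 + 3 + 1 + 6 + 3) / 6 = 21/6 = 3.5

Step 2 — sample covariance S[i,j] = (1/(n-1)) · Σ_k (x_{k,i} - mean_i) · (x_{k,j} - mean_j), with n-1 = 5.
  S[X,X] = ((-3.5)·(-3.5) + (1.5)·(1.5) + (3.5)·(3.5) + (-0.5)·(-0.5) + (-0.5)·(-0.5) + (-0.5)·(-0.5)) / 5 = 27.5/5 = 5.5
  S[X,Y] = ((-3.5)·(-2.5) + (1.5)·(3.5) + (3.5)·(-0.5) + (-0.5)·(-2.5) + (-0.5)·(2.5) + (-0.5)·(-0.5)) / 5 = 12.5/5 = 2.5
  S[Y,Y] = ((-2.5)·(-2.5) + (3.5)·(3.5) + (-0.5)·(-0.5) + (-2.5)·(-2.5) + (2.5)·(2.5) + (-0.5)·(-0.5)) / 5 = 31.5/5 = 6.3

S is symmetric (S[j,i] = S[i,j]). Assembling:

S = [[5.5, 2.5],
 [2.5, 6.3]]


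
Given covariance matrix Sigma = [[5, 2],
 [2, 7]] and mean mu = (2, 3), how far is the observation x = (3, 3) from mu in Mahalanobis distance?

Step 1 — centre the observation: (x - mu) = (1, 0).

Step 2 — invert Sigma. det(Sigma) = 5·7 - (2)² = 31.
  Sigma^{-1} = (1/det) · [[d, -b], [-b, a]] = [[0.2258, -0.0645],
 [-0.0645, 0.1613]].

Step 3 — form the quadratic (x - mu)^T · Sigma^{-1} · (x - mu):
  Sigma^{-1} · (x - mu) = (0.2258, -0.0645).
  (x - mu)^T · [Sigma^{-1} · (x - mu)] = (1)·(0.2258) + (0)·(-0.0645) = 0.2258.

Step 4 — take square root: d = √(0.2258) ≈ 0.4752.

d(x, mu) = √(0.2258) ≈ 0.4752


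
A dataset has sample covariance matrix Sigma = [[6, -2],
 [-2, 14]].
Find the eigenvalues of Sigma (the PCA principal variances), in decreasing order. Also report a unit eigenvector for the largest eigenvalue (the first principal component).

Step 1 — characteristic polynomial of 2×2 Sigma:
  det(Sigma - λI) = λ² - trace · λ + det = 0.
  trace = 6 + 14 = 20, det = 6·14 - (-2)² = 80.
Step 2 — discriminant:
  Δ = trace² - 4·det = 400 - 320 = 80.
Step 3 — eigenvalues:
  λ = (trace ± √Δ)/2 = (20 ± 8.9443)/2,
  λ_1 = 14.4721,  λ_2 = 5.5279.

Step 4 — unit eigenvector for λ_1: solve (Sigma - λ_1 I)v = 0. First row:
  (6 - 14.4721)·v_x + (-2)·v_y = 0, i.e. (-8.4721)·v_x + (-2)·v_y = 0,
  so v ∝ (b, λ_1 - a) = (-2, 8.4721); multiply by -1 so the first entry is positive: u = (2, -8.4721).
  ||u|| = √((2)² + (-8.4721)²) = √(75.7771) ≈ 8.705,
  v_1 = u/||u|| ≈ (0.2298, -0.9732) (||v_1|| = 1).

λ_1 = 14.4721,  λ_2 = 5.5279;  v_1 ≈ (0.2298, -0.9732)


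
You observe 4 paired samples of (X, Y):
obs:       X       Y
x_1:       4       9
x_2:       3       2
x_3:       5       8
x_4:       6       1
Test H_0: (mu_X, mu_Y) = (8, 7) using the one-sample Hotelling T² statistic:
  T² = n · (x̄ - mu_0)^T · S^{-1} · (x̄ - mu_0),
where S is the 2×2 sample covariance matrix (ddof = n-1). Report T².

Step 1 — sample mean vector:
  mean(X) = (4 + 3 + 5 + 6) / 4 = 18/4 = 4.5
  mean(Y) = (9 + 2 + 8 + 1) / 4 = 20/4 = 5
  x̄ = (4.5, 5),  deviation x̄ - mu_0 = (4.5, 5) - (8, 7) = (-3.5, -2).

Step 2 — sample covariance matrix, S[i,j] = (1/(n-1)) · Σ_k (x_{k,i} - mean_i) · (x_{k,j} - mean_j), divisor n-1 = 3:
  S[X,X] = ((-0.5)·(-0.5) + (-1.5)·(-1.5) + (0.5)·(0.5) + (1.5)·(1.5)) / 3 = 5/3 = 1.6667
  S[X,Y] = ((-0.5)·(4) + (-1.5)·(-3) + (0.5)·(3) + (1.5)·(-4)) / 3 = -2/3 = -0.6667
  S[Y,Y] = ((4)·(4) + (-3)·(-3) + (3)·(3) + (-4)·(-4)) / 3 = 50/3 = 16.6667
  S = [[1.6667, -0.6667],
 [-0.6667, 16.6667]].

Step 3 — invert S. det(S) = 1.6667·16.6667 - (-0.6667)² = 27.3333.
  S^{-1} = (1/det) · [[d, -b], [-b, a]] = [[0.6098, 0.0244],
 [0.0244, 0.061]].

Step 4 — quadratic form (x̄ - mu_0)^T · S^{-1} · (x̄ - mu_0):
  S^{-1} · (x̄ - mu_0) = (-2.1829, -0.2073),
  (x̄ - mu_0)^T · [...] = (-3.5)·(-2.1829) + (-2)·(-0.2073) = 8.0549.

Step 5 — scale by n: T² = 4 · 8.0549 = 32.2195.

T² ≈ 32.2195


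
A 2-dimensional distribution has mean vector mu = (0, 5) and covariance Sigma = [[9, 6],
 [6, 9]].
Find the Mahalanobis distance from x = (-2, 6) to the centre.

Step 1 — centre the observation: (x - mu) = (-2, 1).

Step 2 — invert Sigma. det(Sigma) = 9·9 - (6)² = 45.
  Sigma^{-1} = (1/det) · [[d, -b], [-b, a]] = [[0.2, -0.1333],
 [-0.1333, 0.2]].

Step 3 — form the quadratic (x - mu)^T · Sigma^{-1} · (x - mu):
  Sigma^{-1} · (x - mu) = (-0.5333, 0.4667).
  (x - mu)^T · [Sigma^{-1} · (x - mu)] = (-2)·(-0.5333) + (1)·(0.4667) = 1.5333.

Step 4 — take square root: d = √(1.5333) ≈ 1.2383.

d(x, mu) = √(1.5333) ≈ 1.2383


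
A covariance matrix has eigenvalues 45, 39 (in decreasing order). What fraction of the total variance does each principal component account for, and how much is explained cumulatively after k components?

Step 1 — total variance = trace(Sigma) = Σ λ_i = 45 + 39 = 84.

Step 2 — fraction explained by component i = λ_i / Σ λ:
  PC1: 45/84 = 0.5357
  PC2: 39/84 = 0.4643

Step 3 — cumulative fraction after k components = (λ_1 + ... + λ_k) / Σ λ:
  k = 1: 45/84 = 0.5357
  k = 2: (45 + 39)/84 = 84/84 = 1

Summary (fraction, with percent):

explained: PC1 0.5357 (53.57%), PC2 0.4643 (46.43%);  cumulative: 0.5357, 1


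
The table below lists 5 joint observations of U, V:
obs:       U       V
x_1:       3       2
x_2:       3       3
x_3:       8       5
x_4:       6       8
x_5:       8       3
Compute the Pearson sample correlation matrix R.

Step 1 — column means:
  mean(U) = (3 + 3 + 8 + 6 + 8) / 5 = 28/5 = 5.6
  mean(V) = (2 + 3 + 5 + 8 + 3) / 5 = 21/5 = 4.2

Step 2 — sample variances and covariances s[i,j] = (1/(n-1)) · Σ_k (x_{k,i} - mean_i) · (x_{k,j} - mean_j), with n-1 = 4:
  s[U,U] = ((-2.6)·(-2.6) + (-2.6)·(-2.6) + (2.4)·(2.4) + (0.4)·(0.4) + (2.4)·(2.4)) / 4 = 25.2/4 = 6.3
  s[U,V] = ((-2.6)·(-2.2) + (-2.6)·(-1.2) + (2.4)·(0.8) + (0.4)·(3.8) + (2.4)·(-1.2)) / 4 = 9.4/4 = 2.35
  s[V,V] = ((-2.2)·(-2.2) + (-1.2)·(-1.2) + (0.8)·(0.8) + (3.8)·(3.8) + (-1.2)·(-1.2)) / 4 = 22.8/4 = 5.7
  Sample standard deviations s_i = √(s[i,i]):
  s(U) = √(6.3) = 2.51
  s(V) = √(5.7) = 2.3875

Step 3 — r_{ij} = s_{ij} / (s_i · s_j):
  r[U,U] = 1 (diagonal).
  r[U,V] = 2.35 / (2.51 · 2.3875) = 2.35 / 5.9925 = 0.3922
  r[V,V] = 1 (diagonal).

R is symmetric with unit diagonal. Assembling:

R = [[1, 0.3922],
 [0.3922, 1]]


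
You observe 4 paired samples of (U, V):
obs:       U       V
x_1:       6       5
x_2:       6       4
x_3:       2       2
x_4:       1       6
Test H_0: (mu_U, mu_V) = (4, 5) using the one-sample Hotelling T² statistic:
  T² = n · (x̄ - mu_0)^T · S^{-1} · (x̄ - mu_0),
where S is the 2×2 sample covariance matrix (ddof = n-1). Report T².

Step 1 — sample mean vector:
  mean(U) = (6 + 6 + 2 + 1) / 4 = 15/4 = 3.75
  mean(V) = (5 + 4 + 2 + 6) / 4 = 17/4 = 4.25
  x̄ = (3.75, 4.25),  deviation x̄ - mu_0 = (3.75, 4.25) - (4, 5) = (-0.25, -0.75).

Step 2 — sample covariance matrix, S[i,j] = (1/(n-1)) · Σ_k (x_{k,i} - mean_i) · (x_{k,j} - mean_j), divisor n-1 = 3:
  S[U,U] = ((2.25)·(2.25) + (2.25)·(2.25) + (-1.75)·(-1.75) + (-2.75)·(-2.75)) / 3 = 20.75/3 = 6.9167
  S[U,V] = ((2.25)·(0.75) + (2.25)·(-0.25) + (-1.75)·(-2.25) + (-2.75)·(1.75)) / 3 = 0.25/3 = 0.0833
  S[V,V] = ((0.75)·(0.75) + (-0.25)·(-0.25) + (-2.25)·(-2.25) + (1.75)·(1.75)) / 3 = 8.75/3 = 2.9167
  S = [[6.9167, 0.0833],
 [0.0833, 2.9167]].

Step 3 — invert S. det(S) = 6.9167·2.9167 - (0.0833)² = 20.1667.
  S^{-1} = (1/det) · [[d, -b], [-b, a]] = [[0.1446, -0.0041],
 [-0.0041, 0.343]].

Step 4 — quadratic form (x̄ - mu_0)^T · S^{-1} · (x̄ - mu_0):
  S^{-1} · (x̄ - mu_0) = (-0.0331, -0.2562),
  (x̄ - mu_0)^T · [...] = (-0.25)·(-0.0331) + (-0.75)·(-0.2562) = 0.2004.

Step 5 — scale by n: T² = 4 · 0.2004 = 0.8017.

T² ≈ 0.8017


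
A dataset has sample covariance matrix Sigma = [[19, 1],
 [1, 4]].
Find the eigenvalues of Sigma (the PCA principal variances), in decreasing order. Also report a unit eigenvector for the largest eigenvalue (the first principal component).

Step 1 — characteristic polynomial of 2×2 Sigma:
  det(Sigma - λI) = λ² - trace · λ + det = 0.
  trace = 19 + 4 = 23, det = 19·4 - (1)² = 75.
Step 2 — discriminant:
  Δ = trace² - 4·det = 529 - 300 = 229.
Step 3 — eigenvalues:
  λ = (trace ± √Δ)/2 = (23 ± 15.1327)/2,
  λ_1 = 19.0664,  λ_2 = 3.9336.

Step 4 — unit eigenvector for λ_1: solve (Sigma - λ_1 I)v = 0. First row:
  (19 - 19.0664)·v_x + (1)·v_y = 0, i.e. (-0.0664)·v_x + (1)·v_y = 0,
  so v ∝ (b, λ_1 - a) = (1, 0.0664) = u.
  ||u|| = √((1)² + (0.0664)²) = √(1.0044) ≈ 1.0022,
  v_1 = u/||u|| ≈ (0.9978, 0.0662) (||v_1|| = 1).

λ_1 = 19.0664,  λ_2 = 3.9336;  v_1 ≈ (0.9978, 0.0662)


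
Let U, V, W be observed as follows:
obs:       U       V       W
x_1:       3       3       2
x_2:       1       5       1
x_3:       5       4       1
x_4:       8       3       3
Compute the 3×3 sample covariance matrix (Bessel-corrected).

Step 1 — column means:
  mean(U) = (3 + 1 + 5 + 8) / 4 = 17/4 = 4.25
  mean(V) = (3 + 5 + 4 + 3) / 4 = 15/4 = 3.75
  mean(W) = (2 + 1 + 1 + 3) / 4 = 7/4 = 1.75

Step 2 — sample covariance S[i,j] = (1/(n-1)) · Σ_k (x_{k,i} - mean_i) · (x_{k,j} - mean_j), with n-1 = 3.
  S[U,U] = ((-1.25)·(-1.25) + (-3.25)·(-3.25) + (0.75)·(0.75) + (3.75)·(3.75)) / 3 = 26.75/3 = 8.9167
  S[U,V] = ((-1.25)·(-0.75) + (-3.25)·(1.25) + (0.75)·(0.25) + (3.75)·(-0.75)) / 3 = -5.75/3 = -1.9167
  S[U,W] = ((-1.25)·(0.25) + (-3.25)·(-0.75) + (0.75)·(-0.75) + (3.75)·(1.25)) / 3 = 6.25/3 = 2.0833
  S[V,V] = ((-0.75)·(-0.75) + (1.25)·(1.25) + (0.25)·(0.25) + (-0.75)·(-0.75)) / 3 = 2.75/3 = 0.9167
  S[V,W] = ((-0.75)·(0.25) + (1.25)·(-0.75) + (0.25)·(-0.75) + (-0.75)·(1.25)) / 3 = -2.25/3 = -0.75
  S[W,W] = ((0.25)·(0.25) + (-0.75)·(-0.75) + (-0.75)·(-0.75) + (1.25)·(1.25)) / 3 = 2.75/3 = 0.9167

S is symmetric (S[j,i] = S[i,j]). Assembling:

S = [[8.9167, -1.9167, 2.0833],
 [-1.9167, 0.9167, -0.75],
 [2.0833, -0.75, 0.9167]]


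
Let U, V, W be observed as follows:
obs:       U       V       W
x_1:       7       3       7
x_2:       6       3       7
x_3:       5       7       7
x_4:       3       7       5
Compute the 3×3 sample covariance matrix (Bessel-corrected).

Step 1 — column means:
  mean(U) = (7 + 6 + 5 + 3) / 4 = 21/4 = 5.25
  mean(V) = (3 + 3 + 7 + 7) / 4 = 20/4 = 5
  mean(W) = (7 + 7 + 7 + 5) / 4 = 26/4 = 6.5

Step 2 — sample covariance S[i,j] = (1/(n-1)) · Σ_k (x_{k,i} - mean_i) · (x_{k,j} - mean_j), with n-1 = 3.
  S[U,U] = ((1.75)·(1.75) + (0.75)·(0.75) + (-0.25)·(-0.25) + (-2.25)·(-2.25)) / 3 = 8.75/3 = 2.9167
  S[U,V] = ((1.75)·(-2) + (0.75)·(-2) + (-0.25)·(2) + (-2.25)·(2)) / 3 = -10/3 = -3.3333
  S[U,W] = ((1.75)·(0.5) + (0.75)·(0.5) + (-0.25)·(0.5) + (-2.25)·(-1.5)) / 3 = 4.5/3 = 1.5
  S[V,V] = ((-2)·(-2) + (-2)·(-2) + (2)·(2) + (2)·(2)) / 3 = 16/3 = 5.3333
  S[V,W] = ((-2)·(0.5) + (-2)·(0.5) + (2)·(0.5) + (2)·(-1.5)) / 3 = -4/3 = -1.3333
  S[W,W] = ((0.5)·(0.5) + (0.5)·(0.5) + (0.5)·(0.5) + (-1.5)·(-1.5)) / 3 = 3/3 = 1

S is symmetric (S[j,i] = S[i,j]). Assembling:

S = [[2.9167, -3.3333, 1.5],
 [-3.3333, 5.3333, -1.3333],
 [1.5, -1.3333, 1]]


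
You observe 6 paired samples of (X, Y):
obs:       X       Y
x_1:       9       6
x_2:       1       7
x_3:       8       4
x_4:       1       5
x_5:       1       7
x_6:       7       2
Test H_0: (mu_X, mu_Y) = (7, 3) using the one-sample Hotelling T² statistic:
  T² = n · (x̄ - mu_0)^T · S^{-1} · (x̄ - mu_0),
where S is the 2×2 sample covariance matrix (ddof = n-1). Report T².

Step 1 — sample mean vector:
  mean(X) = (9 + 1 + 8 + 1 + 1 + 7) / 6 = 27/6 = 4.5
  mean(Y) = (6 + 7 + 4 + 5 + 7 + 2) / 6 = 31/6 = 5.1667
  x̄ = (4.5, 5.1667),  deviation x̄ - mu_0 = (4.5, 5.1667) - (7, 3) = (-2.5, 2.1667).

Step 2 — sample covariance matrix, S[i,j] = (1/(n-1)) · Σ_k (x_{k,i} - mean_i) · (x_{k,j} - mean_j), divisor n-1 = 5:
  S[X,X] = ((4.5)·(4.5) + (-3.5)·(-3.5) + (3.5)·(3.5) + (-3.5)·(-3.5) + (-3.5)·(-3.5) + (2.5)·(2.5)) / 5 = 75.5/5 = 15.1
  S[X,Y] = ((4.5)·(0.8333) + (-3.5)·(1.8333) + (3.5)·(-1.1667) + (-3.5)·(-0.1667) + (-3.5)·(1.8333) + (2.5)·(-3.1667)) / 5 = -20.5/5 = -4.1
  S[Y,Y] = ((0.8333)·(0.8333) + (1.8333)·(1.8333) + (-1.1667)·(-1.1667) + (-0.1667)·(-0.1667) + (1.8333)·(1.8333) + (-3.1667)·(-3.1667)) / 5 = 18.8333/5 = 3.7667
  S = [[15.1, -4.1],
 [-4.1, 3.7667]].

Step 3 — invert S. det(S) = 15.1·3.7667 - (-4.1)² = 40.0667.
  S^{-1} = (1/det) · [[d, -b], [-b, a]] = [[0.094, 0.1023],
 [0.1023, 0.3769]].

Step 4 — quadratic form (x̄ - mu_0)^T · S^{-1} · (x̄ - mu_0):
  S^{-1} · (x̄ - mu_0) = (-0.0133, 0.5607),
  (x̄ - mu_0)^T · [...] = (-2.5)·(-0.0133) + (2.1667)·(0.5607) = 1.2482.

Step 5 — scale by n: T² = 6 · 1.2482 = 7.4892.

T² ≈ 7.4892


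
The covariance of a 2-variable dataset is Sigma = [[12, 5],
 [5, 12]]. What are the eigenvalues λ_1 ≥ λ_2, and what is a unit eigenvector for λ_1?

Step 1 — characteristic polynomial of 2×2 Sigma:
  det(Sigma - λI) = λ² - trace · λ + det = 0.
  trace = 12 + 12 = 24, det = 12·12 - (5)² = 119.
Step 2 — discriminant:
  Δ = trace² - 4·det = 576 - 476 = 100.
Step 3 — eigenvalues:
  λ = (trace ± √Δ)/2 = (24 ± 10)/2,
  λ_1 = 17,  λ_2 = 7.

Step 4 — unit eigenvector for λ_1: solve (Sigma - λ_1 I)v = 0. First row:
  (12 - 17)·v_x + (5)·v_y = 0, i.e. (-5)·v_x + (5)·v_y = 0,
  so v ∝ (b, λ_1 - a) = (5, 5) = u.
  ||u|| = √((5)² + (5)²) = √(50) ≈ 7.0711,
  v_1 = u/||u|| ≈ (0.7071, 0.7071) (||v_1|| = 1).

λ_1 = 17,  λ_2 = 7;  v_1 ≈ (0.7071, 0.7071)


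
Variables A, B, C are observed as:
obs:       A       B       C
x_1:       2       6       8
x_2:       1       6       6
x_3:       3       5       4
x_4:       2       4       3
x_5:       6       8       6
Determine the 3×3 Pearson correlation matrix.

Step 1 — column means:
  mean(A) = (2 + 1 + 3 + 2 + 6) / 5 = 14/5 = 2.8
  mean(B) = (6 + 6 + 5 + 4 + 8) / 5 = 29/5 = 5.8
  mean(C) = (8 + 6 + 4 + 3 + 6) / 5 = 27/5 = 5.4

Step 2 — sample variances and covariances s[i,j] = (1/(n-1)) · Σ_k (x_{k,i} - mean_i) · (x_{k,j} - mean_j), with n-1 = 4:
  s[A,A] = ((-0.8)·(-0.8) + (-1.8)·(-1.8) + (0.2)·(0.2) + (-0.8)·(-0.8) + (3.2)·(3.2)) / 4 = 14.8/4 = 3.7
  s[A,B] = ((-0.8)·(0.2) + (-1.8)·(0.2) + (0.2)·(-0.8) + (-0.8)·(-1.8) + (3.2)·(2.2)) / 4 = 7.8/4 = 1.95
  s[A,C] = ((-0.8)·(2.6) + (-1.8)·(0.6) + (0.2)·(-1.4) + (-0.8)·(-2.4) + (3.2)·(0.6)) / 4 = 0.4/4 = 0.1
  s[B,B] = ((0.2)·(0.2) + (0.2)·(0.2) + (-0.8)·(-0.8) + (-1.8)·(-1.8) + (2.2)·(2.2)) / 4 = 8.8/4 = 2.2
  s[B,C] = ((0.2)·(2.6) + (0.2)·(0.6) + (-0.8)·(-1.4) + (-1.8)·(-2.4) + (2.2)·(0.6)) / 4 = 7.4/4 = 1.85
  s[C,C] = ((2.6)·(2.6) + (0.6)·(0.6) + (-1.4)·(-1.4) + (-2.4)·(-2.4) + (0.6)·(0.6)) / 4 = 15.2/4 = 3.8
  Sample standard deviations s_i = √(s[i,i]):
  s(A) = √(3.7) = 1.9235
  s(B) = √(2.2) = 1.4832
  s(C) = √(3.8) = 1.9494

Step 3 — r_{ij} = s_{ij} / (s_i · s_j):
  r[A,A] = 1 (diagonal).
  r[A,B] = 1.95 / (1.9235 · 1.4832) = 1.95 / 2.8531 = 0.6835
  r[A,C] = 0.1 / (1.9235 · 1.9494) = 0.1 / 3.7497 = 0.0267
  r[B,B] = 1 (diagonal).
  r[B,C] = 1.85 / (1.4832 · 1.9494) = 1.85 / 2.8914 = 0.6398
  r[C,C] = 1 (diagonal).

R is symmetric with unit diagonal. Assembling:

R = [[1, 0.6835, 0.0267],
 [0.6835, 1, 0.6398],
 [0.0267, 0.6398, 1]]


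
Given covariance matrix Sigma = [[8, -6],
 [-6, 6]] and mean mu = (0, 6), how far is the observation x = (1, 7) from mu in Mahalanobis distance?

Step 1 — centre the observation: (x - mu) = (1, 1).

Step 2 — invert Sigma. det(Sigma) = 8·6 - (-6)² = 12.
  Sigma^{-1} = (1/det) · [[d, -b], [-b, a]] = [[0.5, 0.5],
 [0.5, 0.6667]].

Step 3 — form the quadratic (x - mu)^T · Sigma^{-1} · (x - mu):
  Sigma^{-1} · (x - mu) = (1, 1.1667).
  (x - mu)^T · [Sigma^{-1} · (x - mu)] = (1)·(1) + (1)·(1.1667) = 2.1667.

Step 4 — take square root: d = √(2.1667) ≈ 1.472.

d(x, mu) = √(2.1667) ≈ 1.472


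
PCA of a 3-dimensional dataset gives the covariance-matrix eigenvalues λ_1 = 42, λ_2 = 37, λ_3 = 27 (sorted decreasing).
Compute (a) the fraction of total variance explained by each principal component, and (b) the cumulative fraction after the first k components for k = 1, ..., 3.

Step 1 — total variance = trace(Sigma) = Σ λ_i = 42 + 37 + 27 = 106.

Step 2 — fraction explained by component i = λ_i / Σ λ:
  PC1: 42/106 = 0.3962
  PC2: 37/106 = 0.3491
  PC3: 27/106 = 0.2547

Step 3 — cumulative fraction after k components = (λ_1 + ... + λ_k) / Σ λ:
  k = 1: 42/106 = 0.3962
  k = 2: (42 + 37)/106 = 79/106 = 0.7453
  k = 3: (42 + 37 + 27)/106 = 106/106 = 1

Summary (fraction, with percent):

explained: PC1 0.3962 (39.62%), PC2 0.3491 (34.91%), PC3 0.2547 (25.47%);  cumulative: 0.3962, 0.7453, 1


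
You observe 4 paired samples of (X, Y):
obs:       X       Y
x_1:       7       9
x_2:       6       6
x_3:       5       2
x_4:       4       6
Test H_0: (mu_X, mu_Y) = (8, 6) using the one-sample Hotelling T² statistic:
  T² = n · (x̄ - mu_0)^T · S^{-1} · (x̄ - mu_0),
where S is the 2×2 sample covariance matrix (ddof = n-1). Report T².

Step 1 — sample mean vector:
  mean(X) = (7 + 6 + 5 + 4) / 4 = 22/4 = 5.5
  mean(Y) = (9 + 6 + 2 + 6) / 4 = 23/4 = 5.75
  x̄ = (5.5, 5.75),  deviation x̄ - mu_0 = (5.5, 5.75) - (8, 6) = (-2.5, -0.25).

Step 2 — sample covariance matrix, S[i,j] = (1/(n-1)) · Σ_k (x_{k,i} - mean_i) · (x_{k,j} - mean_j), divisor n-1 = 3:
  S[X,X] = ((1.5)·(1.5) + (0.5)·(0.5) + (-0.5)·(-0.5) + (-1.5)·(-1.5)) / 3 = 5/3 = 1.6667
  S[X,Y] = ((1.5)·(3.25) + (0.5)·(0.25) + (-0.5)·(-3.75) + (-1.5)·(0.25)) / 3 = 6.5/3 = 2.1667
  S[Y,Y] = ((3.25)·(3.25) + (0.25)·(0.25) + (-3.75)·(-3.75) + (0.25)·(0.25)) / 3 = 24.75/3 = 8.25
  S = [[1.6667, 2.1667],
 [2.1667, 8.25]].

Step 3 — invert S. det(S) = 1.6667·8.25 - (2.1667)² = 9.0556.
  S^{-1} = (1/det) · [[d, -b], [-b, a]] = [[0.911, -0.2393],
 [-0.2393, 0.184]].

Step 4 — quadratic form (x̄ - mu_0)^T · S^{-1} · (x̄ - mu_0):
  S^{-1} · (x̄ - mu_0) = (-2.2178, 0.5521),
  (x̄ - mu_0)^T · [...] = (-2.5)·(-2.2178) + (-0.25)·(0.5521) = 5.4064.

Step 5 — scale by n: T² = 4 · 5.4064 = 21.6258.

T² ≈ 21.6258


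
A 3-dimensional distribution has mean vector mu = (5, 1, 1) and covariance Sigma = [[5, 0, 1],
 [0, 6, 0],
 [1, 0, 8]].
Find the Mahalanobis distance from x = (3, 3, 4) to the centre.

Step 1 — centre the observation: (x - mu) = (-2, 2, 3).

Step 2 — invert Sigma (cofactor / det for 3×3, or solve directly):
  Sigma^{-1} = [[0.2051, 0, -0.0256],
 [0, 0.1667, 0],
 [-0.0256, 0, 0.1282]].

Step 3 — form the quadratic (x - mu)^T · Sigma^{-1} · (x - mu):
  Sigma^{-1} · (x - mu) = (-0.4872, 0.3333, 0.4359).
  (x - mu)^T · [Sigma^{-1} · (x - mu)] = (-2)·(-0.4872) + (2)·(0.3333) + (3)·(0.4359) = 2.9487.

Step 4 — take square root: d = √(2.9487) ≈ 1.7172.

d(x, mu) = √(2.9487) ≈ 1.7172


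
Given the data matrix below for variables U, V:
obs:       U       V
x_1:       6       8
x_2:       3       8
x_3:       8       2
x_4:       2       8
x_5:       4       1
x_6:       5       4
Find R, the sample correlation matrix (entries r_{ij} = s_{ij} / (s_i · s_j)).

Step 1 — column means:
  mean(U) = (6 + 3 + 8 + 2 + 4 + 5) / 6 = 28/6 = 4.6667
  mean(V) = (8 + 8 + 2 + 8 + 1 + 4) / 6 = 31/6 = 5.1667

Step 2 — sample variances and covariances s[i,j] = (1/(n-1)) · Σ_k (x_{k,i} - mean_i) · (x_{k,j} - mean_j), with n-1 = 5:
  s[U,U] = ((1.3333)·(1.3333) + (-1.6667)·(-1.6667) + (3.3333)·(3.3333) + (-2.6667)·(-2.6667) + (-0.6667)·(-0.6667) + (0.3333)·(0.3333)) / 5 = 23.3333/5 = 4.6667
  s[U,V] = ((1.3333)·(2.8333) + (-1.6667)·(2.8333) + (3.3333)·(-3.1667) + (-2.6667)·(2.8333) + (-0.6667)·(-4.1667) + (0.3333)·(-1.1667)) / 5 = -16.6667/5 = -3.3333
  s[V,V] = ((2.8333)·(2.8333) + (2.8333)·(2.8333) + (-3.1667)·(-3.1667) + (2.8333)·(2.8333) + (-4.1667)·(-4.1667) + (-1.1667)·(-1.1667)) / 5 = 52.8333/5 = 10.5667
  Sample standard deviations s_i = √(s[i,i]):
  s(U) = √(4.6667) = 2.1602
  s(V) = √(10.5667) = 3.2506

Step 3 — r_{ij} = s_{ij} / (s_i · s_j):
  r[U,U] = 1 (diagonal).
  r[U,V] = -3.3333 / (2.1602 · 3.2506) = -3.3333 / 7.0222 = -0.4747
  r[V,V] = 1 (diagonal).

R is symmetric with unit diagonal. Assembling:

R = [[1, -0.4747],
 [-0.4747, 1]]


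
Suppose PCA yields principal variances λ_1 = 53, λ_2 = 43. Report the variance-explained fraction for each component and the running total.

Step 1 — total variance = trace(Sigma) = Σ λ_i = 53 + 43 = 96.

Step 2 — fraction explained by component i = λ_i / Σ λ:
  PC1: 53/96 = 0.5521
  PC2: 43/96 = 0.4479

Step 3 — cumulative fraction after k components = (λ_1 + ... + λ_k) / Σ λ:
  k = 1: 53/96 = 0.5521
  k = 2: (53 + 43)/96 = 96/96 = 1

Summary (fraction, with percent):

explained: PC1 0.5521 (55.21%), PC2 0.4479 (44.79%);  cumulative: 0.5521, 1


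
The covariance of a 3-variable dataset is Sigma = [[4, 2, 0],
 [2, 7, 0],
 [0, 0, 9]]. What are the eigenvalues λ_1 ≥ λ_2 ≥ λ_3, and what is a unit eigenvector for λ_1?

Step 1 — characteristic polynomial p(λ) = det(λI - Sigma) = λ³ - tr·λ² + c_1·λ - det, where tr = trace, c_1 = sum of the principal 2×2 minors, det = det(Sigma):
  tr = 4 + 7 + 9 = 20,
  c_1 = (4·7 - (2)²) + (4·9 - (0)²) + (7·9 - (0)²) = 24 + 36 + 63 = 123,
  det = 4·(7·9 - (0)²) - (2)·((2)·9 - (0)·(0)) + (0)·((2)·(0) - 7·(0)) = 4·(63) - (2)·(18) + (0)·(0) = 216.
  So p(λ) = λ³ - 20λ² + 123λ - 216.
Step 2 — look for an integer root (rational root theorem: any rational root is an integer divisor of 216). Testing λ = 3:
  p(3) = 27 - 180 + 369 - 216 = 0  ✓
  Dividing out (λ - 3): p(λ) = (λ - 3)(λ² - 17λ + 72).
Step 3 — remaining eigenvalues from the quadratic λ² - 17λ + 72 = 0:
  Δ = 17² - 4·72 = 289 - 288 = 1,  λ = (17 ± √1)/2 = (17 ± 1)/2 = 9 or 8.
  Sorted: λ_1 = 9,  λ_2 = 8,  λ_3 = 3  (check: sum = 20 = tr ✓).

Step 4 — unit eigenvector for λ_1 = 9: v spans the null space of (Sigma - λ_1 I), whose rows are
  r_1 = (-5, 2, 0),  r_2 = (2, -2, 0),  r_3 = (0, 0, 0).
  v is orthogonal to every row, so take v ∝ r_1 × r_2 = ((2)·(0) - (0)·(-2), (0)·(2) - (-5)·(0), (-5)·(-2) - (2)·(2)) = (0, 0, 6).
  Rescale (divide by 6): u = (0, 0, 1).
  ||u|| = √((0)² + (0)² + (1)²) = √(1) = 1,  v_1 = u/||u|| ≈ (0, 0, 1) (||v_1|| = 1).

λ_1 = 9,  λ_2 = 8,  λ_3 = 3;  v_1 ≈ (0, 0, 1)


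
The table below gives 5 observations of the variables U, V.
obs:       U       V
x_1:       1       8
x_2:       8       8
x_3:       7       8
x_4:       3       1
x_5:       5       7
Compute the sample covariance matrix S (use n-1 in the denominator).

Step 1 — column means:
  mean(U) = (1 + 8 + 7 + 3 + 5) / 5 = 24/5 = 4.8
  mean(V) = (8 + 8 + 8 + 1 + 7) / 5 = 32/5 = 6.4

Step 2 — sample covariance S[i,j] = (1/(n-1)) · Σ_k (x_{k,i} - mean_i) · (x_{k,j} - mean_j), with n-1 = 4.
  S[U,U] = ((-3.8)·(-3.8) + (3.2)·(3.2) + (2.2)·(2.2) + (-1.8)·(-1.8) + (0.2)·(0.2)) / 4 = 32.8/4 = 8.2
  S[U,V] = ((-3.8)·(1.6) + (3.2)·(1.6) + (2.2)·(1.6) + (-1.8)·(-5.4) + (0.2)·(0.6)) / 4 = 12.4/4 = 3.1
  S[V,V] = ((1.6)·(1.6) + (1.6)·(1.6) + (1.6)·(1.6) + (-5.4)·(-5.4) + (0.6)·(0.6)) / 4 = 37.2/4 = 9.3

S is symmetric (S[j,i] = S[i,j]). Assembling:

S = [[8.2, 3.1],
 [3.1, 9.3]]


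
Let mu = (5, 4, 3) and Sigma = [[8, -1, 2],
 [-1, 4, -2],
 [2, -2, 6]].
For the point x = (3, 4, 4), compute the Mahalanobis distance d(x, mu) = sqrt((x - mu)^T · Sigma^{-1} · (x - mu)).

Step 1 — centre the observation: (x - mu) = (-2, 0, 1).

Step 2 — invert Sigma (cofactor / det for 3×3, or solve directly):
  Sigma^{-1} = [[0.137, 0.0137, -0.0411],
 [0.0137, 0.3014, 0.0959],
 [-0.0411, 0.0959, 0.2123]].

Step 3 — form the quadratic (x - mu)^T · Sigma^{-1} · (x - mu):
  Sigma^{-1} · (x - mu) = (-0.3151, 0.0685, 0.2945).
  (x - mu)^T · [Sigma^{-1} · (x - mu)] = (-2)·(-0.3151) + (0)·(0.0685) + (1)·(0.2945) = 0.9247.

Step 4 — take square root: d = √(0.9247) ≈ 0.9616.

d(x, mu) = √(0.9247) ≈ 0.9616


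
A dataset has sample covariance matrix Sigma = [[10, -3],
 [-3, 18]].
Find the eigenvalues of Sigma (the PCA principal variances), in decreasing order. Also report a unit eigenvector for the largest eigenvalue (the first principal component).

Step 1 — characteristic polynomial of 2×2 Sigma:
  det(Sigma - λI) = λ² - trace · λ + det = 0.
  trace = 10 + 18 = 28, det = 10·18 - (-3)² = 171.
Step 2 — discriminant:
  Δ = trace² - 4·det = 784 - 684 = 100.
Step 3 — eigenvalues:
  λ = (trace ± √Δ)/2 = (28 ± 10)/2,
  λ_1 = 19,  λ_2 = 9.

Step 4 — unit eigenvector for λ_1: solve (Sigma - λ_1 I)v = 0. First row:
  (10 - 19)·v_x + (-3)·v_y = 0, i.e. (-9)·v_x + (-3)·v_y = 0,
  so v ∝ (b, λ_1 - a) = (-3, 9); multiply by -1 so the first entry is positive: u = (3, -9).
  ||u|| = √((3)² + (-9)²) = √(90) ≈ 9.4868,
  v_1 = u/||u|| ≈ (0.3162, -0.9487) (||v_1|| = 1).

λ_1 = 19,  λ_2 = 9;  v_1 ≈ (0.3162, -0.9487)


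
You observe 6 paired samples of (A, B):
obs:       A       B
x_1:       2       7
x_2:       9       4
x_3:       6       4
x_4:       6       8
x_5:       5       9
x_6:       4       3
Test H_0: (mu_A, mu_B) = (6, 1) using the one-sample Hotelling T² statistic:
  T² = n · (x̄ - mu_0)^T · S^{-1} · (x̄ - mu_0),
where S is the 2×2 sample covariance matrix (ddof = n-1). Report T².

Step 1 — sample mean vector:
  mean(A) = (2 + 9 + 6 + 6 + 5 + 4) / 6 = 32/6 = 5.3333
  mean(B) = (7 + 4 + 4 + 8 + 9 + 3) / 6 = 35/6 = 5.8333
  x̄ = (5.3333, 5.8333),  deviation x̄ - mu_0 = (5.3333, 5.8333) - (6, 1) = (-0.6667, 4.8333).

Step 2 — sample covariance matrix, S[i,j] = (1/(n-1)) · Σ_k (x_{k,i} - mean_i) · (x_{k,j} - mean_j), divisor n-1 = 5:
  S[A,A] = ((-3.3333)·(-3.3333) + (3.6667)·(3.6667) + (0.6667)·(0.6667) + (0.6667)·(0.6667) + (-0.3333)·(-0.3333) + (-1.3333)·(-1.3333)) / 5 = 27.3333/5 = 5.4667
  S[A,B] = ((-3.3333)·(1.1667) + (3.6667)·(-1.8333) + (0.6667)·(-1.8333) + (0.6667)·(2.1667) + (-0.3333)·(3.1667) + (-1.3333)·(-2.8333)) / 5 = -7.6667/5 = -1.5333
  S[B,B] = ((1.1667)·(1.1667) + (-1.8333)·(-1.8333) + (-1.8333)·(-1.8333) + (2.1667)·(2.1667) + (3.1667)·(3.1667) + (-2.8333)·(-2.8333)) / 5 = 30.8333/5 = 6.1667
  S = [[5.4667, -1.5333],
 [-1.5333, 6.1667]].

Step 3 — invert S. det(S) = 5.4667·6.1667 - (-1.5333)² = 31.36.
  S^{-1} = (1/det) · [[d, -b], [-b, a]] = [[0.1966, 0.0489],
 [0.0489, 0.1743]].

Step 4 — quadratic form (x̄ - mu_0)^T · S^{-1} · (x̄ - mu_0):
  S^{-1} · (x̄ - mu_0) = (0.1052, 0.8099),
  (x̄ - mu_0)^T · [...] = (-0.6667)·(0.1052) + (4.8333)·(0.8099) = 3.8446.

Step 5 — scale by n: T² = 6 · 3.8446 = 23.0676.

T² ≈ 23.0676


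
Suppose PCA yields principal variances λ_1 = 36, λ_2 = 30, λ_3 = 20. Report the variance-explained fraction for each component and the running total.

Step 1 — total variance = trace(Sigma) = Σ λ_i = 36 + 30 + 20 = 86.

Step 2 — fraction explained by component i = λ_i / Σ λ:
  PC1: 36/86 = 0.4186
  PC2: 30/86 = 0.3488
  PC3: 20/86 = 0.2326

Step 3 — cumulative fraction after k components = (λ_1 + ... + λ_k) / Σ λ:
  k = 1: 36/86 = 0.4186
  k = 2: (36 + 30)/86 = 66/86 = 0.7674
  k = 3: (36 + 30 + 20)/86 = 86/86 = 1

Summary (fraction, with percent):

explained: PC1 0.4186 (41.86%), PC2 0.3488 (34.88%), PC3 0.2326 (23.26%);  cumulative: 0.4186, 0.7674, 1


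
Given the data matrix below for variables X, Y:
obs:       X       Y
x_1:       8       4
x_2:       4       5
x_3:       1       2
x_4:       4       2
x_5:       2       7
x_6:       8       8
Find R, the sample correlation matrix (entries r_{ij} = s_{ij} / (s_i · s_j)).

Step 1 — column means:
  mean(X) = (8 + 4 + 1 + 4 + 2 + 8) / 6 = 27/6 = 4.5
  mean(Y) = (4 + 5 + 2 + 2 + 7 + 8) / 6 = 28/6 = 4.6667

Step 2 — sample variances and covariances s[i,j] = (1/(n-1)) · Σ_k (x_{k,i} - mean_i) · (x_{k,j} - mean_j), with n-1 = 5:
  s[X,X] = ((3.5)·(3.5) + (-0.5)·(-0.5) + (-3.5)·(-3.5) + (-0.5)·(-0.5) + (-2.5)·(-2.5) + (3.5)·(3.5)) / 5 = 43.5/5 = 8.7
  s[X,Y] = ((3.5)·(-0.6667) + (-0.5)·(0.3333) + (-3.5)·(-2.6667) + (-0.5)·(-2.6667) + (-2.5)·(2.3333) + (3.5)·(3.3333)) / 5 = 14/5 = 2.8
  s[Y,Y] = ((-0.6667)·(-0.6667) + (0.3333)·(0.3333) + (-2.6667)·(-2.6667) + (-2.6667)·(-2.6667) + (2.3333)·(2.3333) + (3.3333)·(3.3333)) / 5 = 31.3333/5 = 6.2667
  Sample standard deviations s_i = √(s[i,i]):
  s(X) = √(8.7) = 2.9496
  s(Y) = √(6.2667) = 2.5033

Step 3 — r_{ij} = s_{ij} / (s_i · s_j):
  r[X,X] = 1 (diagonal).
  r[X,Y] = 2.8 / (2.9496 · 2.5033) = 2.8 / 7.3838 = 0.3792
  r[Y,Y] = 1 (diagonal).

R is symmetric with unit diagonal. Assembling:

R = [[1, 0.3792],
 [0.3792, 1]]


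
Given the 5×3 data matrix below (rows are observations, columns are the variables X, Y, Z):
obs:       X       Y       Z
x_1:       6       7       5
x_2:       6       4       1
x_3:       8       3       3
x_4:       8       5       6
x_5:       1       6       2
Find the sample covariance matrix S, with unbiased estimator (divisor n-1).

Step 1 — column means:
  mean(X) = (6 + 6 + 8 + 8 + 1) / 5 = 29/5 = 5.8
  mean(Y) = (7 + 4 + 3 + 5 + 6) / 5 = 25/5 = 5
  mean(Z) = (5 + 1 + 3 + 6 + 2) / 5 = 17/5 = 3.4

Step 2 — sample covariance S[i,j] = (1/(n-1)) · Σ_k (x_{k,i} - mean_i) · (x_{k,j} - mean_j), with n-1 = 4.
  S[X,X] = ((0.2)·(0.2) + (0.2)·(0.2) + (2.2)·(2.2) + (2.2)·(2.2) + (-4.8)·(-4.8)) / 4 = 32.8/4 = 8.2
  S[X,Y] = ((0.2)·(2) + (0.2)·(-1) + (2.2)·(-2) + (2.2)·(0) + (-4.8)·(1)) / 4 = -9/4 = -2.25
  S[X,Z] = ((0.2)·(1.6) + (0.2)·(-2.4) + (2.2)·(-0.4) + (2.2)·(2.6) + (-4.8)·(-1.4)) / 4 = 11.4/4 = 2.85
  S[Y,Y] = ((2)·(2) + (-1)·(-1) + (-2)·(-2) + (0)·(0) + (1)·(1)) / 4 = 10/4 = 2.5
  S[Y,Z] = ((2)·(1.6) + (-1)·(-2.4) + (-2)·(-0.4) + (0)·(2.6) + (1)·(-1.4)) / 4 = 5/4 = 1.25
  S[Z,Z] = ((1.6)·(1.6) + (-2.4)·(-2.4) + (-0.4)·(-0.4) + (2.6)·(2.6) + (-1.4)·(-1.4)) / 4 = 17.2/4 = 4.3

S is symmetric (S[j,i] = S[i,j]). Assembling:

S = [[8.2, -2.25, 2.85],
 [-2.25, 2.5, 1.25],
 [2.85, 1.25, 4.3]]


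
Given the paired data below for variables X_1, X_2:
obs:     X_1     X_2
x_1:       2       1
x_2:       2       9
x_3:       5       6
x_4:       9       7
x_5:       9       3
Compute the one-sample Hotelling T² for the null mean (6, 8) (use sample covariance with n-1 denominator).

Step 1 — sample mean vector:
  mean(X_1) = (2 + 2 + 5 + 9 + 9) / 5 = 27/5 = 5.4
  mean(X_2) = (1 + 9 + 6 + 7 + 3) / 5 = 26/5 = 5.2
  x̄ = (5.4, 5.2),  deviation x̄ - mu_0 = (5.4, 5.2) - (6, 8) = (-0.6, -2.8).

Step 2 — sample covariance matrix, S[i,j] = (1/(n-1)) · Σ_k (x_{k,i} - mean_i) · (x_{k,j} - mean_j), divisor n-1 = 4:
  S[X_1,X_1] = ((-3.4)·(-3.4) + (-3.4)·(-3.4) + (-0.4)·(-0.4) + (3.6)·(3.6) + (3.6)·(3.6)) / 4 = 49.2/4 = 12.3
  S[X_1,X_2] = ((-3.4)·(-4.2) + (-3.4)·(3.8) + (-0.4)·(0.8) + (3.6)·(1.8) + (3.6)·(-2.2)) / 4 = -0.4/4 = -0.1
  S[X_2,X_2] = ((-4.2)·(-4.2) + (3.8)·(3.8) + (0.8)·(0.8) + (1.8)·(1.8) + (-2.2)·(-2.2)) / 4 = 40.8/4 = 10.2
  S = [[12.3, -0.1],
 [-0.1, 10.2]].

Step 3 — invert S. det(S) = 12.3·10.2 - (-0.1)² = 125.45.
  S^{-1} = (1/det) · [[d, -b], [-b, a]] = [[0.0813, 0.0008],
 [0.0008, 0.098]].

Step 4 — quadratic form (x̄ - mu_0)^T · S^{-1} · (x̄ - mu_0):
  S^{-1} · (x̄ - mu_0) = (-0.051, -0.275),
  (x̄ - mu_0)^T · [...] = (-0.6)·(-0.051) + (-2.8)·(-0.275) = 0.8006.

Step 5 — scale by n: T² = 5 · 0.8006 = 4.0032.

T² ≈ 4.0032


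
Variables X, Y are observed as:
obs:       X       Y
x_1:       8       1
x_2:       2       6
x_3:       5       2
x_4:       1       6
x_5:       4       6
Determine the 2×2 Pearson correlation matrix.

Step 1 — column means:
  mean(X) = (8 + 2 + 5 + 1 + 4) / 5 = 20/5 = 4
  mean(Y) = (1 + 6 + 2 + 6 + 6) / 5 = 21/5 = 4.2

Step 2 — sample variances and covariances s[i,j] = (1/(n-1)) · Σ_k (x_{k,i} - mean_i) · (x_{k,j} - mean_j), with n-1 = 4:
  s[X,X] = ((4)·(4) + (-2)·(-2) + (1)·(1) + (-3)·(-3) + (0)·(0)) / 4 = 30/4 = 7.5
  s[X,Y] = ((4)·(-3.2) + (-2)·(1.8) + (1)·(-2.2) + (-3)·(1.8) + (0)·(1.8)) / 4 = -24/4 = -6
  s[Y,Y] = ((-3.2)·(-3.2) + (1.8)·(1.8) + (-2.2)·(-2.2) + (1.8)·(1.8) + (1.8)·(1.8)) / 4 = 24.8/4 = 6.2
  Sample standard deviations s_i = √(s[i,i]):
  s(X) = √(7.5) = 2.7386
  s(Y) = √(6.2) = 2.49

Step 3 — r_{ij} = s_{ij} / (s_i · s_j):
  r[X,X] = 1 (diagonal).
  r[X,Y] = -6 / (2.7386 · 2.49) = -6 / 6.8191 = -0.8799
  r[Y,Y] = 1 (diagonal).

R is symmetric with unit diagonal. Assembling:

R = [[1, -0.8799],
 [-0.8799, 1]]


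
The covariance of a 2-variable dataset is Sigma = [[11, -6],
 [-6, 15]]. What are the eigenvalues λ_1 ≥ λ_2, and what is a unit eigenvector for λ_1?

Step 1 — characteristic polynomial of 2×2 Sigma:
  det(Sigma - λI) = λ² - trace · λ + det = 0.
  trace = 11 + 15 = 26, det = 11·15 - (-6)² = 129.
Step 2 — discriminant:
  Δ = trace² - 4·det = 676 - 516 = 160.
Step 3 — eigenvalues:
  λ = (trace ± √Δ)/2 = (26 ± 12.6491)/2,
  λ_1 = 19.3246,  λ_2 = 6.6754.

Step 4 — unit eigenvector for λ_1: solve (Sigma - λ_1 I)v = 0. First row:
  (11 - 19.3246)·v_x + (-6)·v_y = 0, i.e. (-8.3246)·v_x + (-6)·v_y = 0,
  so v ∝ (b, λ_1 - a) = (-6, 8.3246); multiply by -1 so the first entry is positive: u = (6, -8.3246).
  ||u|| = √((6)² + (-8.3246)²) = √(105.2982) ≈ 10.2615,
  v_1 = u/||u|| ≈ (0.5847, -0.8112) (||v_1|| = 1).

λ_1 = 19.3246,  λ_2 = 6.6754;  v_1 ≈ (0.5847, -0.8112)
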